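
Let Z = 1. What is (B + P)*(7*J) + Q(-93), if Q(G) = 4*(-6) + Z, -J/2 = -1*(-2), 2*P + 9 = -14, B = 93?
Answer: -2305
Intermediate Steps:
P = -23/2 (P = -9/2 + (½)*(-14) = -9/2 - 7 = -23/2 ≈ -11.500)
J = -4 (J = -(-2)*(-2) = -2*2 = -4)
Q(G) = -23 (Q(G) = 4*(-6) + 1 = -24 + 1 = -23)
(B + P)*(7*J) + Q(-93) = (93 - 23/2)*(7*(-4)) - 23 = (163/2)*(-28) - 23 = -2282 - 23 = -2305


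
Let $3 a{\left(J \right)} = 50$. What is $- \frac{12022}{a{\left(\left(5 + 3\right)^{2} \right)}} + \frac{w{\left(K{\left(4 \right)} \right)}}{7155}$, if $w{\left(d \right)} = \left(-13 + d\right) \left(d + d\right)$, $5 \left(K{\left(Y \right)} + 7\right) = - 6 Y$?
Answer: $- \frac{129011483}{178875} \approx -721.24$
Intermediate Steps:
$K{\left(Y \right)} = -7 - \frac{6 Y}{5}$ ($K{\left(Y \right)} = -7 + \frac{\left(-6\right) Y}{5} = -7 - \frac{6 Y}{5}$)
$a{\left(J \right)} = \frac{50}{3}$ ($a{\left(J \right)} = \frac{1}{3} \cdot 50 = \frac{50}{3}$)
$w{\left(d \right)} = 2 d \left(-13 + d\right)$ ($w{\left(d \right)} = \left(-13 + d\right) 2 d = 2 d \left(-13 + d\right)$)
$- \frac{12022}{a{\left(\left(5 + 3\right)^{2} \right)}} + \frac{w{\left(K{\left(4 \right)} \right)}}{7155} = - \frac{12022}{\frac{50}{3}} + \frac{2 \left(-7 - \frac{24}{5}\right) \left(-13 - \frac{59}{5}\right)}{7155} = \left(-12022\right) \frac{3}{50} + 2 \left(-7 - \frac{24}{5}\right) \left(-13 - \frac{59}{5}\right) \frac{1}{7155} = - \frac{18033}{25} + 2 \left(- \frac{59}{5}\right) \left(-13 - \frac{59}{5}\right) \frac{1}{7155} = - \frac{18033}{25} + 2 \left(- \frac{59}{5}\right) \left(- \frac{124}{5}\right) \frac{1}{7155} = - \frac{18033}{25} + \frac{14632}{25} \cdot \frac{1}{7155} = - \frac{18033}{25} + \frac{14632}{178875} = - \frac{129011483}{178875}$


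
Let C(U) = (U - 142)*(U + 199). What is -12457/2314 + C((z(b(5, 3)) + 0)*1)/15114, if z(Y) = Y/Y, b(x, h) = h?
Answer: -42254983/5828966 ≈ -7.2491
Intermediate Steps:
z(Y) = 1
C(U) = (-142 + U)*(199 + U)
-12457/2314 + C((z(b(5, 3)) + 0)*1)/15114 = -12457/2314 + (-28258 + ((1 + 0)*1)**2 + 57*((1 + 0)*1))/15114 = -12457*1/2314 + (-28258 + (1*1)**2 + 57*(1*1))*(1/15114) = -12457/2314 + (-28258 + 1**2 + 57*1)*(1/15114) = -12457/2314 + (-28258 + 1 + 57)*(1/15114) = -12457/2314 - 28200*1/15114 = -12457/2314 - 4700/2519 = -42254983/5828966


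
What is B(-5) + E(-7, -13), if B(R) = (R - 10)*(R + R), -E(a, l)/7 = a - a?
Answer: 150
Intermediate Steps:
E(a, l) = 0 (E(a, l) = -7*(a - a) = -7*0 = 0)
B(R) = 2*R*(-10 + R) (B(R) = (-10 + R)*(2*R) = 2*R*(-10 + R))
B(-5) + E(-7, -13) = 2*(-5)*(-10 - 5) + 0 = 2*(-5)*(-15) + 0 = 150 + 0 = 150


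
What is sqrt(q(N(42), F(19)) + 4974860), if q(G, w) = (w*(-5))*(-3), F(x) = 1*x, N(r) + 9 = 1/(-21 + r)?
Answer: sqrt(4975145) ≈ 2230.5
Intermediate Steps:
N(r) = -9 + 1/(-21 + r)
F(x) = x
q(G, w) = 15*w (q(G, w) = -5*w*(-3) = 15*w)
sqrt(q(N(42), F(19)) + 4974860) = sqrt(15*19 + 4974860) = sqrt(285 + 4974860) = sqrt(4975145)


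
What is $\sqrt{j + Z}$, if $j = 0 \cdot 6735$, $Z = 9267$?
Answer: $\sqrt{9267} \approx 96.265$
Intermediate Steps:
$j = 0$
$\sqrt{j + Z} = \sqrt{0 + 9267} = \sqrt{9267}$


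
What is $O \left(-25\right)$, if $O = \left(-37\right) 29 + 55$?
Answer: $25450$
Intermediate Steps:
$O = -1018$ ($O = -1073 + 55 = -1018$)
$O \left(-25\right) = \left(-1018\right) \left(-25\right) = 25450$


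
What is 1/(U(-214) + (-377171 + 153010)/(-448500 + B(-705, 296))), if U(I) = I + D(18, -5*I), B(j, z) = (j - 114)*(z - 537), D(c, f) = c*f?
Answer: 251121/4783074727 ≈ 5.2502e-5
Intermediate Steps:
B(j, z) = (-537 + z)*(-114 + j) (B(j, z) = (-114 + j)*(-537 + z) = (-537 + z)*(-114 + j))
U(I) = -89*I (U(I) = I + 18*(-5*I) = I - 90*I = -89*I)
1/(U(-214) + (-377171 + 153010)/(-448500 + B(-705, 296))) = 1/(-89*(-214) + (-377171 + 153010)/(-448500 + (61218 - 537*(-705) - 114*296 - 705*296))) = 1/(19046 - 224161/(-448500 + (61218 + 378585 - 33744 - 208680))) = 1/(19046 - 224161/(-448500 + 197379)) = 1/(19046 - 224161/(-251121)) = 1/(19046 - 224161*(-1/251121)) = 1/(19046 + 224161/251121) = 1/(4783074727/251121) = 251121/4783074727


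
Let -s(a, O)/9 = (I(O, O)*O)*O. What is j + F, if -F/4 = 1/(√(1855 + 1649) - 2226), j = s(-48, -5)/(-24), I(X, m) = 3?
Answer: 92847911/3301048 + 4*√219/1237893 ≈ 28.127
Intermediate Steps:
s(a, O) = -27*O² (s(a, O) = -9*3*O*O = -27*O²)
j = 225/8 (j = -27*(-5)²/(-24) = -27*25*(-1/24) = -675*(-1/24) = 225/8 ≈ 28.125)
F = -4/(-2226 + 4*√219) (F = -4/(√(1855 + 1649) - 2226) = -4/(√3504 - 2226) = -4/(4*√219 - 2226) = -4/(-2226 + 4*√219) ≈ 0.0018460)
j + F = 225/8 + (742/412631 + 4*√219/1237893) = 92847911/3301048 + 4*√219/1237893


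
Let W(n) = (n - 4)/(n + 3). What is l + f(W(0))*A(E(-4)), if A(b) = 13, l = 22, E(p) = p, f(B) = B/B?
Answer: 35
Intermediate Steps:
W(n) = (-4 + n)/(3 + n)
f(B) = 1
l + f(W(0))*A(E(-4)) = 22 + 1*13 = 22 + 13 = 35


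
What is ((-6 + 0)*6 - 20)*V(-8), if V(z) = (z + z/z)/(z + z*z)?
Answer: 7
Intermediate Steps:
V(z) = (1 + z)/(z + z²) (V(z) = (z + 1)/(z + z²) = (1 + z)/(z + z²))
((-6 + 0)*6 - 20)*V(-8) = ((-6 + 0)*6 - 20)/(-8) = (-6*6 - 20)*(-⅛) = (-36 - 20)*(-⅛) = -56*(-⅛) = 7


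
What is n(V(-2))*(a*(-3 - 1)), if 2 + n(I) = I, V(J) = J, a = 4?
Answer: 64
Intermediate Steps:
n(I) = -2 + I
n(V(-2))*(a*(-3 - 1)) = (-2 - 2)*(4*(-3 - 1)) = -16*(-4) = -4*(-16) = 64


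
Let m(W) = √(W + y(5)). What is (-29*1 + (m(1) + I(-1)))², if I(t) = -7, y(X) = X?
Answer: (36 - √6)² ≈ 1125.6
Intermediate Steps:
m(W) = √(5 + W) (m(W) = √(W + 5) = √(5 + W))
(-29*1 + (m(1) + I(-1)))² = (-29*1 + (√(5 + 1) - 7))² = (-29 + (√6 - 7))² = (-29 + (-7 + √6))² = (-36 + √6)²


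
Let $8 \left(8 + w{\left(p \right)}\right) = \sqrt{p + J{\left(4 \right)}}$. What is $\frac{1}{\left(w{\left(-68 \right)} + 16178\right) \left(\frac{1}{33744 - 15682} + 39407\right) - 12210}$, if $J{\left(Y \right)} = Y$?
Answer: $\frac{41575429465660332}{26491821387124187924494025} - \frac{2571195184514 i}{26491821387124187924494025} \approx 1.5694 \cdot 10^{-9} - 9.7056 \cdot 10^{-14} i$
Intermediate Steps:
$w{\left(p \right)} = -8 + \frac{\sqrt{4 + p}}{8}$ ($w{\left(p \right)} = -8 + \frac{\sqrt{p + 4}}{8} = -8 + \frac{\sqrt{4 + p}}{8}$)
$\frac{1}{\left(w{\left(-68 \right)} + 16178\right) \left(\frac{1}{33744 - 15682} + 39407\right) - 12210} = \frac{1}{\left(\left(-8 + \frac{\sqrt{4 - 68}}{8}\right) + 16178\right) \left(\frac{1}{33744 - 15682} + 39407\right) - 12210} = \frac{1}{\left(\left(-8 + \frac{\sqrt{-64}}{8}\right) + 16178\right) \left(\frac{1}{18062} + 39407\right) - 12210} = \frac{1}{\left(\left(-8 + \frac{8 i}{8}\right) + 16178\right) \left(\frac{1}{18062} + 39407\right) - 12210} = \frac{1}{\left(\left(-8 + i\right) + 16178\right) \frac{711769235}{18062} - 12210} = \frac{1}{\left(16170 + i\right) \frac{711769235}{18062} - 12210} = \frac{1}{\left(\frac{523150387725}{821} + \frac{711769235 i}{18062}\right) - 12210} = \frac{1}{\frac{523140363315}{821} + \frac{711769235 i}{18062}} = \frac{326235844 \left(\frac{523140363315}{821} - \frac{711769235 i}{18062}\right)}{132459106935620939622470125}$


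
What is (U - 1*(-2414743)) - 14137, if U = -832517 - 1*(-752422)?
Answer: 2320511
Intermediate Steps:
U = -80095 (U = -832517 + 752422 = -80095)
(U - 1*(-2414743)) - 14137 = (-80095 - 1*(-2414743)) - 14137 = (-80095 + 2414743) - 14137 = 2334648 - 14137 = 2320511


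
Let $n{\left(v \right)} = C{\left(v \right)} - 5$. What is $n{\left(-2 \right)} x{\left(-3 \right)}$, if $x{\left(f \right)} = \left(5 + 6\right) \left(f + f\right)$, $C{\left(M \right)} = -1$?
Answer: $396$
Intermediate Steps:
$x{\left(f \right)} = 22 f$ ($x{\left(f \right)} = 11 \cdot 2 f = 22 f$)
$n{\left(v \right)} = -6$ ($n{\left(v \right)} = -1 - 5 = -6$)
$n{\left(-2 \right)} x{\left(-3 \right)} = - 6 \cdot 22 \left(-3\right) = \left(-6\right) \left(-66\right) = 396$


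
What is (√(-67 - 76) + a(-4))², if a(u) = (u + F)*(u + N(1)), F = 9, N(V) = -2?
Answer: (30 - I*√143)² ≈ 757.0 - 717.5*I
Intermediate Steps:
a(u) = (-2 + u)*(9 + u) (a(u) = (u + 9)*(u - 2) = (9 + u)*(-2 + u) = (-2 + u)*(9 + u))
(√(-67 - 76) + a(-4))² = (√(-67 - 76) + (-18 + (-4)² + 7*(-4)))² = (√(-143) + (-18 + 16 - 28))² = (I*√143 - 30)² = (-30 + I*√143)²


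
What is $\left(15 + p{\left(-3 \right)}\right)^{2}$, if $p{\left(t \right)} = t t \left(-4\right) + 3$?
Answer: $324$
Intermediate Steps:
$p{\left(t \right)} = 3 - 4 t^{2}$ ($p{\left(t \right)} = t^{2} \left(-4\right) + 3 = - 4 t^{2} + 3 = 3 - 4 t^{2}$)
$\left(15 + p{\left(-3 \right)}\right)^{2} = \left(15 + \left(3 - 4 \left(-3\right)^{2}\right)\right)^{2} = \left(15 + \left(3 - 36\right)\right)^{2} = \left(15 - 33\right)^{2} = \left(-18\right)^{2} = 324$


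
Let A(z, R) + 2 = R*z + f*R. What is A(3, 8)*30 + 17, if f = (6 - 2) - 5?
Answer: 437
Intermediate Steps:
f = -1 (f = 4 - 5 = -1)
A(z, R) = -2 - R + R*z (A(z, R) = -2 + (R*z - R) = -2 + (-R + R*z) = -2 - R + R*z)
A(3, 8)*30 + 17 = (-2 - 1*8 + 8*3)*30 + 17 = (-2 - 8 + 24)*30 + 17 = 14*30 + 17 = 420 + 17 = 437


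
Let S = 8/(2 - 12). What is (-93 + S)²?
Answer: 219961/25 ≈ 8798.4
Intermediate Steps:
S = -⅘ (S = 8/(-10) = -⅒*8 = -⅘ ≈ -0.80000)
(-93 + S)² = (-93 - ⅘)² = (-469/5)² = 219961/25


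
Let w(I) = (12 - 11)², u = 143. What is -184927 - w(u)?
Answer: -184928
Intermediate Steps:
w(I) = 1 (w(I) = 1² = 1)
-184927 - w(u) = -184927 - 1*1 = -184927 - 1 = -184928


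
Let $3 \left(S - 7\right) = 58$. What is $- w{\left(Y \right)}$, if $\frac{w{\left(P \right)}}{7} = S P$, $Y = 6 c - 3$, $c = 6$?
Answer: $-6083$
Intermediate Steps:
$S = \frac{79}{3}$ ($S = 7 + \frac{1}{3} \cdot 58 = 7 + \frac{58}{3} = \frac{79}{3} \approx 26.333$)
$Y = 33$ ($Y = 6 \cdot 6 - 3 = 36 - 3 = 33$)
$w{\left(P \right)} = \frac{553 P}{3}$ ($w{\left(P \right)} = 7 \frac{79 P}{3} = \frac{553 P}{3}$)
$- w{\left(Y \right)} = - \frac{553 \cdot 33}{3} = \left(-1\right) 6083 = -6083$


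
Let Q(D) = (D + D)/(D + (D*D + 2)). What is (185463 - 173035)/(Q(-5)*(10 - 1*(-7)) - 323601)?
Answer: -34177/889924 ≈ -0.038404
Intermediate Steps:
Q(D) = 2*D/(2 + D + D²) (Q(D) = (2*D)/(D + (D² + 2)) = (2*D)/(D + (2 + D²)) = (2*D)/(2 + D + D²) = 2*D/(2 + D + D²))
(185463 - 173035)/(Q(-5)*(10 - 1*(-7)) - 323601) = (185463 - 173035)/((2*(-5)/(2 - 5 + (-5)²))*(10 - 1*(-7)) - 323601) = 12428/((2*(-5)/(2 - 5 + 25))*(10 + 7) - 323601) = 12428/((2*(-5)/22)*17 - 323601) = 12428/((2*(-5)*(1/22))*17 - 323601) = 12428/(-5/11*17 - 323601) = 12428/(-85/11 - 323601) = 12428/(-3559696/11) = 12428*(-11/3559696) = -34177/889924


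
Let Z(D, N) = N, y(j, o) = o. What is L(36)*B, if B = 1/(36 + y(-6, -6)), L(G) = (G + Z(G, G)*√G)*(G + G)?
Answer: 3024/5 ≈ 604.80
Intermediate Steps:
L(G) = 2*G*(G + G^(3/2)) (L(G) = (G + G*√G)*(G + G) = (G + G^(3/2))*(2*G) = 2*G*(G + G^(3/2)))
B = 1/30 (B = 1/(36 - 6) = 1/30 ≈ 0.033333)
L(36)*B = (2*36² + 2*36^(5/2))*(1/30) = (2*1296 + 2*7776)*(1/30) = (2592 + 15552)*(1/30) = 18144*(1/30) = 3024/5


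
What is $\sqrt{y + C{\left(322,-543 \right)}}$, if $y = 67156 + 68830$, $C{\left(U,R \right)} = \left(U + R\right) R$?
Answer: $\sqrt{255989} \approx 505.95$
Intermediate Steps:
$C{\left(U,R \right)} = R \left(R + U\right)$ ($C{\left(U,R \right)} = \left(R + U\right) R = R \left(R + U\right)$)
$y = 135986$
$\sqrt{y + C{\left(322,-543 \right)}} = \sqrt{135986 - 543 \left(-543 + 322\right)} = \sqrt{135986 - -120003} = \sqrt{135986 + 120003} = \sqrt{255989}$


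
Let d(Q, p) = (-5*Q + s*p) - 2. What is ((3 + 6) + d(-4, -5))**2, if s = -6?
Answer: 3249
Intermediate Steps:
d(Q, p) = -2 - 6*p - 5*Q (d(Q, p) = (-5*Q - 6*p) - 2 = (-6*p - 5*Q) - 2 = -2 - 6*p - 5*Q)
((3 + 6) + d(-4, -5))**2 = ((3 + 6) + (-2 - 6*(-5) - 5*(-4)))**2 = (9 + (-2 + 30 + 20))**2 = (9 + 48)**2 = 57**2 = 3249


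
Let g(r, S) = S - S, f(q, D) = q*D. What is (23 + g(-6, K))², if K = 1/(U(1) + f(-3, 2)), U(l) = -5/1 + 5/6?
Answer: 529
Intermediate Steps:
U(l) = -25/6 (U(l) = -5*1 + 5*(⅙) = -5 + ⅚ = -25/6)
f(q, D) = D*q
K = -6/61 (K = 1/(-25/6 + 2*(-3)) = 1/(-25/6 - 6) = 1/(-61/6) = -6/61 ≈ -0.098361)
g(r, S) = 0
(23 + g(-6, K))² = (23 + 0)² = 23² = 529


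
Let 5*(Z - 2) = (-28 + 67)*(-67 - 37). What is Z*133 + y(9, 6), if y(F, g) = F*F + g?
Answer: -537683/5 ≈ -1.0754e+5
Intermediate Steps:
y(F, g) = g + F² (y(F, g) = F² + g = g + F²)
Z = -4046/5 (Z = 2 + ((-28 + 67)*(-67 - 37))/5 = 2 + (39*(-104))/5 = 2 + (⅕)*(-4056) = 2 - 4056/5 = -4046/5 ≈ -809.20)
Z*133 + y(9, 6) = -4046/5*133 + (6 + 9²) = -538118/5 + (6 + 81) = -538118/5 + 87 = -537683/5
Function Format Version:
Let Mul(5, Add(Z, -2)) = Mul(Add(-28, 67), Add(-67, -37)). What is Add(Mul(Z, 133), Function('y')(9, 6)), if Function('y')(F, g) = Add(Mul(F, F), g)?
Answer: Rational(-537683, 5) ≈ -1.0754e+5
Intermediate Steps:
Function('y')(F, g) = Add(g, Pow(F, 2)) (Function('y')(F, g) = Add(Pow(F, 2), g) = Add(g, Pow(F, 2)))
Z = Rational(-4046, 5) (Z = Add(2, Mul(Rational(1, 5), Mul(Add(-28, 67), Add(-67, -37)))) = Add(2, Mul(Rational(1, 5), Mul(39, -104))) = Add(2, Mul(Rational(1, 5), -4056)) = Add(2, Rational(-4056, 5)) = Rational(-4046, 5) ≈ -809.20)
Add(Mul(Z, 133), Function('y')(9, 6)) = Add(Mul(Rational(-4046, 5), 133), Add(6, Pow(9, 2))) = Add(Rational(-538118, 5), Add(6, 81)) = Add(Rational(-538118, 5), 87) = Rational(-537683, 5)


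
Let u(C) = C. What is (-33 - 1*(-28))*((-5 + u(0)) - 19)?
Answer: 120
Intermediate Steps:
(-33 - 1*(-28))*((-5 + u(0)) - 19) = (-33 - 1*(-28))*((-5 + 0) - 19) = (-33 + 28)*(-5 - 19) = -5*(-24) = 120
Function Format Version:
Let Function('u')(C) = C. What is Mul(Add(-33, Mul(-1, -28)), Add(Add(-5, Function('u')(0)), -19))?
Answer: 120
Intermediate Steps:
Mul(Add(-33, Mul(-1, -28)), Add(Add(-5, Function('u')(0)), -19)) = Mul(Add(-33, Mul(-1, -28)), Add(Add(-5, 0), -19)) = Mul(Add(-33, 28), Add(-5, -19)) = Mul(-5, -24) = 120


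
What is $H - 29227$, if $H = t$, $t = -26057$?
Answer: $-55284$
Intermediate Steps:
$H = -26057$
$H - 29227 = -26057 - 29227 = -55284$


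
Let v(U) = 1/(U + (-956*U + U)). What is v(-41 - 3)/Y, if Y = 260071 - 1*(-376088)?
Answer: 1/26703410184 ≈ 3.7448e-11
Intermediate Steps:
Y = 636159 (Y = 260071 + 376088 = 636159)
v(U) = -1/(954*U) (v(U) = 1/(U - 955*U) = 1/(-954*U) = -1/(954*U))
v(-41 - 3)/Y = -1/(954*(-41 - 3))/636159 = -1/954/(-44)*(1/636159) = -1/954*(-1/44)*(1/636159) = (1/41976)*(1/636159) = 1/26703410184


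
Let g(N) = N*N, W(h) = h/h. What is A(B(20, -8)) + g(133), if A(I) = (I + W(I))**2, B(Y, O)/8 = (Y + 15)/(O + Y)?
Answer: 164530/9 ≈ 18281.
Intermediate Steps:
W(h) = 1
B(Y, O) = 8*(15 + Y)/(O + Y) (B(Y, O) = 8*((Y + 15)/(O + Y)) = 8*((15 + Y)/(O + Y)) = 8*(15 + Y)/(O + Y))
g(N) = N**2
A(I) = (1 + I)**2 (A(I) = (I + 1)**2 = (1 + I)**2)
A(B(20, -8)) + g(133) = (1 + 8*(15 + 20)/(-8 + 20))**2 + 133**2 = (1 + 8*35/12)**2 + 17689 = (1 + 8*(1/12)*35)**2 + 17689 = (1 + 70/3)**2 + 17689 = (73/3)**2 + 17689 = 5329/9 + 17689 = 164530/9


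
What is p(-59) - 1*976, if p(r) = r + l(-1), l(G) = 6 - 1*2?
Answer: -1031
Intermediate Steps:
l(G) = 4 (l(G) = 6 - 2 = 4)
p(r) = 4 + r (p(r) = r + 4 = 4 + r)
p(-59) - 1*976 = (4 - 59) - 1*976 = -55 - 976 = -1031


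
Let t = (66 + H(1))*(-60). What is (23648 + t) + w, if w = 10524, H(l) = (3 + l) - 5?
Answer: 30272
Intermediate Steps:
H(l) = -2 + l
t = -3900 (t = (66 + (-2 + 1))*(-60) = (66 - 1)*(-60) = 65*(-60) = -3900)
(23648 + t) + w = (23648 - 3900) + 10524 = 19748 + 10524 = 30272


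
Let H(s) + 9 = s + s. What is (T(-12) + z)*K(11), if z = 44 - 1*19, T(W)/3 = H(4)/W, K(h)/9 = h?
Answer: 9999/4 ≈ 2499.8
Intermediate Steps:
K(h) = 9*h
H(s) = -9 + 2*s (H(s) = -9 + (s + s) = -9 + 2*s)
T(W) = -3/W (T(W) = 3*((-9 + 2*4)/W) = 3*((-9 + 8)/W) = 3*(-1/W) = -3/W)
z = 25 (z = 44 - 19 = 25)
(T(-12) + z)*K(11) = (-3/(-12) + 25)*(9*11) = (-3*(-1/12) + 25)*99 = (¼ + 25)*99 = (101/4)*99 = 9999/4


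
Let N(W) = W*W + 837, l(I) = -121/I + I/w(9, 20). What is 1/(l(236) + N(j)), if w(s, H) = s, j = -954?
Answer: 2124/1934918779 ≈ 1.0977e-6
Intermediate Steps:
l(I) = -121/I + I/9
N(W) = 837 + W² (N(W) = W² + 837 = 837 + W²)
1/(l(236) + N(j)) = 1/((-121/236 + (⅑)*236) + (837 + (-954)²)) = 1/((-121*1/236 + 236/9) + (837 + 910116)) = 1/((-121/236 + 236/9) + 910953) = 1/(54607/2124 + 910953) = 1/(1934918779/2124) = 2124/1934918779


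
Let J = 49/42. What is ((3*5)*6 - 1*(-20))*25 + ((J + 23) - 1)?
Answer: 16639/6 ≈ 2773.2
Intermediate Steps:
J = 7/6 (J = 49*(1/42) = 7/6 ≈ 1.1667)
((3*5)*6 - 1*(-20))*25 + ((J + 23) - 1) = ((3*5)*6 - 1*(-20))*25 + ((7/6 + 23) - 1) = (15*6 + 20)*25 + (145/6 - 1) = (90 + 20)*25 + 139/6 = 110*25 + 139/6 = 2750 + 139/6 = 16639/6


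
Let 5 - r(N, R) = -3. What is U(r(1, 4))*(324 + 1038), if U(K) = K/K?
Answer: 1362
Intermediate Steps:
r(N, R) = 8 (r(N, R) = 5 - 1*(-3) = 5 + 3 = 8)
U(K) = 1
U(r(1, 4))*(324 + 1038) = 1*(324 + 1038) = 1*1362 = 1362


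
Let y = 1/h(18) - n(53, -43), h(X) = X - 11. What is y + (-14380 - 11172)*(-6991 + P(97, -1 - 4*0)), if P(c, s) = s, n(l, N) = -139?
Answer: 1250618062/7 ≈ 1.7866e+8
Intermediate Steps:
h(X) = -11 + X
y = 974/7 (y = 1/(-11 + 18) - 1*(-139) = 1/7 + 139 = ⅐ + 139 = 974/7 ≈ 139.14)
y + (-14380 - 11172)*(-6991 + P(97, -1 - 4*0)) = 974/7 + (-14380 - 11172)*(-6991 + (-1 - 4*0)) = 974/7 - 25552*(-6991 + (-1 + 0)) = 974/7 - 25552*(-6991 - 1) = 974/7 - 25552*(-6992) = 974/7 + 178659584 = 1250618062/7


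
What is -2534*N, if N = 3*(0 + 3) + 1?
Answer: -25340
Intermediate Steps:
N = 10 (N = 3*3 + 1 = 9 + 1 = 10)
-2534*N = -2534*10 = -25340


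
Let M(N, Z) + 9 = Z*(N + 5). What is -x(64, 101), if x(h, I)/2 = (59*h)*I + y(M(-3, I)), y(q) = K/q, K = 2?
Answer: -147211140/193 ≈ -7.6275e+5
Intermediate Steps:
M(N, Z) = -9 + Z*(5 + N) (M(N, Z) = -9 + Z*(N + 5) = -9 + Z*(5 + N))
y(q) = 2/q
x(h, I) = 4/(-9 + 2*I) + 118*I*h (x(h, I) = 2*((59*h)*I + 2/(-9 + 5*I - 3*I)) = 2*(59*I*h + 2/(-9 + 2*I)) = 2*(2/(-9 + 2*I) + 59*I*h) = 4/(-9 + 2*I) + 118*I*h)
-x(64, 101) = -2*(2 + 59*101*64*(-9 + 2*101))/(-9 + 2*101) = -2*(2 + 59*101*64*(-9 + 202))/(-9 + 202) = -2*(2 + 59*101*64*193)/193 = -2*(2 + 73605568)/193 = -2*73605570/193 = -1*147211140/193 = -147211140/193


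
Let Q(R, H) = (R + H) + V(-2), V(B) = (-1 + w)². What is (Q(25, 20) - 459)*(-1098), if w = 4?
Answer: 444690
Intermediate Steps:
V(B) = 9 (V(B) = (-1 + 4)² = 3² = 9)
Q(R, H) = 9 + H + R (Q(R, H) = (R + H) + 9 = (H + R) + 9 = 9 + H + R)
(Q(25, 20) - 459)*(-1098) = ((9 + 20 + 25) - 459)*(-1098) = (54 - 459)*(-1098) = -405*(-1098) = 444690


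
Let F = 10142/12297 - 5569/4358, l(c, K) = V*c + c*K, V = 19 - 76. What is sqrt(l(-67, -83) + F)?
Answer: sqrt(26937336780275329698)/53590326 ≈ 96.848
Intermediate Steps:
V = -57
l(c, K) = -57*c + K*c (l(c, K) = -57*c + c*K = -57*c + K*c)
F = -24283157/53590326 (F = 10142*(1/12297) - 5569*1/4358 = 10142/12297 - 5569/4358 = -24283157/53590326 ≈ -0.45313)
sqrt(l(-67, -83) + F) = sqrt(-67*(-57 - 83) - 24283157/53590326) = sqrt(-67*(-140) - 24283157/53590326) = sqrt(9380 - 24283157/53590326) = sqrt(502652974723/53590326) = sqrt(26937336780275329698)/53590326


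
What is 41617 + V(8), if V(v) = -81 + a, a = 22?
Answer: 41558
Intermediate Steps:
V(v) = -59 (V(v) = -81 + 22 = -59)
41617 + V(8) = 41617 - 59 = 41558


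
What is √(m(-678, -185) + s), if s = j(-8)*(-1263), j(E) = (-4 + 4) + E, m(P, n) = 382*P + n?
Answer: I*√249077 ≈ 499.08*I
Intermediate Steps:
m(P, n) = n + 382*P
j(E) = E (j(E) = 0 + E = E)
s = 10104 (s = -8*(-1263) = 10104)
√(m(-678, -185) + s) = √((-185 + 382*(-678)) + 10104) = √((-185 - 258996) + 10104) = √(-259181 + 10104) = √(-249077) = I*√249077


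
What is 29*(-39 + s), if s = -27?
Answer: -1914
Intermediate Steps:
29*(-39 + s) = 29*(-39 - 27) = 29*(-66) = -1914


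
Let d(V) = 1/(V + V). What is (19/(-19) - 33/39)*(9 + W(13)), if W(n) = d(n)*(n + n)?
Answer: -240/13 ≈ -18.462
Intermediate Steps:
d(V) = 1/(2*V)
W(n) = 1 (W(n) = (1/(2*n))*(n + n) = (1/(2*n))*(2*n) = 1)
(19/(-19) - 33/39)*(9 + W(13)) = (19/(-19) - 33/39)*(9 + 1) = (19*(-1/19) - 33*1/39)*10 = (-1 - 11/13)*10 = -24/13*10 = -240/13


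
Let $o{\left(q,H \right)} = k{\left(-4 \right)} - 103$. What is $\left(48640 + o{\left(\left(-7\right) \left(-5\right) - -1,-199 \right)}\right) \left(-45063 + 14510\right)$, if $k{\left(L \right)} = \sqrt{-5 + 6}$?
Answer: $-1482981514$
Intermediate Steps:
$k{\left(L \right)} = 1$ ($k{\left(L \right)} = \sqrt{1} = 1$)
$o{\left(q,H \right)} = -102$ ($o{\left(q,H \right)} = 1 - 103 = -102$)
$\left(48640 + o{\left(\left(-7\right) \left(-5\right) - -1,-199 \right)}\right) \left(-45063 + 14510\right) = \left(48640 - 102\right) \left(-45063 + 14510\right) = 48538 \left(-30553\right) = -1482981514$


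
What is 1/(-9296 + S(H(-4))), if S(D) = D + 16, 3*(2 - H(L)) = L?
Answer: -3/27830 ≈ -0.00010780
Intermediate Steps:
H(L) = 2 - L/3
S(D) = 16 + D
1/(-9296 + S(H(-4))) = 1/(-9296 + (16 + (2 - ⅓*(-4)))) = 1/(-9296 + (16 + (2 + 4/3))) = 1/(-9296 + (16 + 10/3)) = 1/(-9296 + 58/3) = 1/(-27830/3) = -3/27830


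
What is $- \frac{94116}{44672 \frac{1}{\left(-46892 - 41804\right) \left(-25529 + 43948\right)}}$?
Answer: $\frac{4804891277637}{1396} \approx 3.4419 \cdot 10^{9}$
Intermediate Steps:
$- \frac{94116}{44672 \frac{1}{\left(-46892 - 41804\right) \left(-25529 + 43948\right)}} = - \frac{94116}{44672 \frac{1}{\left(-88696\right) 18419}} = - \frac{94116}{44672 \frac{1}{-1633691624}} = - \frac{94116}{44672 \left(- \frac{1}{1633691624}\right)} = - \frac{94116}{- \frac{5584}{204211453}} = \left(-94116\right) \left(- \frac{204211453}{5584}\right) = \frac{4804891277637}{1396}$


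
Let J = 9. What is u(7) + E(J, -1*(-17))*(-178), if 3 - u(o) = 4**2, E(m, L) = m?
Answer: -1615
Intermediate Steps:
u(o) = -13 (u(o) = 3 - 1*4**2 = 3 - 1*16 = 3 - 16 = -13)
u(7) + E(J, -1*(-17))*(-178) = -13 + 9*(-178) = -13 - 1602 = -1615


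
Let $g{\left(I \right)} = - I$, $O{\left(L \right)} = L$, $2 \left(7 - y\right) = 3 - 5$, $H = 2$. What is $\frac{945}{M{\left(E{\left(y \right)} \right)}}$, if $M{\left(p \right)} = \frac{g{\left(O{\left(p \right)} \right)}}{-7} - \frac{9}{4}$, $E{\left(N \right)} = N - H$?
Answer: $- \frac{8820}{13} \approx -678.46$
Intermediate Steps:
$y = 8$ ($y = 7 - \frac{3 - 5}{2} = 7 - -1 = 7 + 1 = 8$)
$E{\left(N \right)} = -2 + N$ ($E{\left(N \right)} = N - 2 = -2 + N$)
$M{\left(p \right)} = - \frac{9}{4} + \frac{p}{7}$ ($M{\left(p \right)} = \frac{\left(-1\right) p}{-7} - \frac{9}{4} = - p \left(- \frac{1}{7}\right) - \frac{9}{4} = \frac{p}{7} - \frac{9}{4} = - \frac{9}{4} + \frac{p}{7}$)
$\frac{945}{M{\left(E{\left(y \right)} \right)}} = \frac{945}{- \frac{9}{4} + \frac{-2 + 8}{7}} = \frac{945}{- \frac{9}{4} + \frac{1}{7} \cdot 6} = \frac{945}{- \frac{9}{4} + \frac{6}{7}} = \frac{945}{- \frac{39}{28}} = 945 \left(- \frac{28}{39}\right) = - \frac{8820}{13}$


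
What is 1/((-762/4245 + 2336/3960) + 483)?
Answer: 28017/13543709 ≈ 0.0020686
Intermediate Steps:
1/((-762/4245 + 2336/3960) + 483) = 1/((-762*1/4245 + 2336*(1/3960)) + 483) = 1/((-254/1415 + 292/495) + 483) = 1/(11498/28017 + 483) = 1/(13543709/28017) = 28017/13543709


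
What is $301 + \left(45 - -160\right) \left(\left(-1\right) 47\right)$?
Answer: $-9334$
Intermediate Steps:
$301 + \left(45 - -160\right) \left(\left(-1\right) 47\right) = 301 + \left(45 + 160\right) \left(-47\right) = 301 + 205 \left(-47\right) = 301 - 9635 = -9334$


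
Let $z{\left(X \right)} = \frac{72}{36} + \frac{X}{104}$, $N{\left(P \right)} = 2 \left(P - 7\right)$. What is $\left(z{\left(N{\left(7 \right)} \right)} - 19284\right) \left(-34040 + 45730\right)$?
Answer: $-225406580$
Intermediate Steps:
$N{\left(P \right)} = -14 + 2 P$ ($N{\left(P \right)} = 2 \left(-7 + P\right) = -14 + 2 P$)
$z{\left(X \right)} = 2 + \frac{X}{104}$ ($z{\left(X \right)} = 72 \cdot \frac{1}{36} + X \frac{1}{104} = 2 + \frac{X}{104}$)
$\left(z{\left(N{\left(7 \right)} \right)} - 19284\right) \left(-34040 + 45730\right) = \left(\left(2 + \frac{-14 + 2 \cdot 7}{104}\right) - 19284\right) \left(-34040 + 45730\right) = \left(\left(2 + \frac{-14 + 14}{104}\right) - 19284\right) 11690 = \left(\left(2 + \frac{1}{104} \cdot 0\right) - 19284\right) 11690 = \left(\left(2 + 0\right) - 19284\right) 11690 = \left(2 - 19284\right) 11690 = \left(-19282\right) 11690 = -225406580$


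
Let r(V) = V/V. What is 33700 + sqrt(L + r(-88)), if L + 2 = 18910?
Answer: 33700 + 3*sqrt(2101) ≈ 33838.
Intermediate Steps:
L = 18908 (L = -2 + 18910 = 18908)
r(V) = 1
33700 + sqrt(L + r(-88)) = 33700 + sqrt(18908 + 1) = 33700 + sqrt(18909) = 33700 + 3*sqrt(2101)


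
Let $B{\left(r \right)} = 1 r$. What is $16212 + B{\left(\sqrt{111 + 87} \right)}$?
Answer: $16212 + 3 \sqrt{22} \approx 16226.0$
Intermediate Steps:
$B{\left(r \right)} = r$
$16212 + B{\left(\sqrt{111 + 87} \right)} = 16212 + \sqrt{111 + 87} = 16212 + \sqrt{198} = 16212 + 3 \sqrt{22}$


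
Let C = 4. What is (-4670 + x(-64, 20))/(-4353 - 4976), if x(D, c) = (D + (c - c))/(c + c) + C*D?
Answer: 24638/46645 ≈ 0.52820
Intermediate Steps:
x(D, c) = 4*D + D/(2*c) (x(D, c) = (D + (c - c))/(c + c) + 4*D = (D + 0)/((2*c)) + 4*D = D*(1/(2*c)) + 4*D = D/(2*c) + 4*D = 4*D + D/(2*c))
(-4670 + x(-64, 20))/(-4353 - 4976) = (-4670 + (4*(-64) + (1/2)*(-64)/20))/(-4353 - 4976) = (-4670 + (-256 + (1/2)*(-64)*(1/20)))/(-9329) = (-4670 + (-256 - 8/5))*(-1/9329) = (-4670 - 1288/5)*(-1/9329) = -24638/5*(-1/9329) = 24638/46645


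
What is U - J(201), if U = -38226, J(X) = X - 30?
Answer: -38397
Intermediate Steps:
J(X) = -30 + X
U - J(201) = -38226 - (-30 + 201) = -38226 - 1*171 = -38226 - 171 = -38397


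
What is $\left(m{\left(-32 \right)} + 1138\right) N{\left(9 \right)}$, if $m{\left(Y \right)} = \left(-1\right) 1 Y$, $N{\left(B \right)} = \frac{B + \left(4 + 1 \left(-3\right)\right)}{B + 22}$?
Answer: $\frac{11700}{31} \approx 377.42$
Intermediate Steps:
$N{\left(B \right)} = \frac{1 + B}{22 + B}$ ($N{\left(B \right)} = \frac{B + \left(4 - 3\right)}{22 + B} = \frac{B + 1}{22 + B} = \frac{1 + B}{22 + B}$)
$m{\left(Y \right)} = - Y$
$\left(m{\left(-32 \right)} + 1138\right) N{\left(9 \right)} = \left(\left(-1\right) \left(-32\right) + 1138\right) \frac{1 + 9}{22 + 9} = \left(32 + 1138\right) \frac{1}{31} \cdot 10 = 1170 \cdot \frac{1}{31} \cdot 10 = 1170 \cdot \frac{10}{31} = \frac{11700}{31}$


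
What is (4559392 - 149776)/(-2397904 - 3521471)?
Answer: -1469872/1973125 ≈ -0.74495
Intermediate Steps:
(4559392 - 149776)/(-2397904 - 3521471) = 4409616/(-5919375) = 4409616*(-1/5919375) = -1469872/1973125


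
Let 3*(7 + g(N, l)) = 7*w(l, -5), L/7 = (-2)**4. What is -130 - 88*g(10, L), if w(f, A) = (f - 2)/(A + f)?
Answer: 88246/321 ≈ 274.91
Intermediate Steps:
w(f, A) = (-2 + f)/(A + f)
L = 112 (L = 7*(-2)**4 = 7*16 = 112)
g(N, l) = -7 + 7*(-2 + l)/(3*(-5 + l)) (g(N, l) = -7 + (7*((-2 + l)/(-5 + l)))/3 = -7 + (7*(-2 + l)/(-5 + l))/3 = -7 + 7*(-2 + l)/(3*(-5 + l)))
-130 - 88*g(10, L) = -130 - 616*(13 - 2*112)/(3*(-5 + 112)) = -130 - 616*(13 - 224)/(3*107) = -130 - 616*(-211)/(3*107) = -130 - 88*(-1477/321) = -130 + 129976/321 = 88246/321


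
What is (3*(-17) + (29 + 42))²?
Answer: 400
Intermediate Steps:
(3*(-17) + (29 + 42))² = (-51 + 71)² = 20² = 400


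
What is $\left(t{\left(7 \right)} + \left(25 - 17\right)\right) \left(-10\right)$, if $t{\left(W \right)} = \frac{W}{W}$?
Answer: $-90$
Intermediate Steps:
$t{\left(W \right)} = 1$
$\left(t{\left(7 \right)} + \left(25 - 17\right)\right) \left(-10\right) = \left(1 + \left(25 - 17\right)\right) \left(-10\right) = \left(1 + 8\right) \left(-10\right) = 9 \left(-10\right) = -90$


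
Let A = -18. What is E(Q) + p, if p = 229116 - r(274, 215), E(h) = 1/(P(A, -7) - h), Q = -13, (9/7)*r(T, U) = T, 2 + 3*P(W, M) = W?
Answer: 39142421/171 ≈ 2.2890e+5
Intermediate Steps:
P(W, M) = -⅔ + W/3
r(T, U) = 7*T/9
E(h) = 1/(-20/3 - h) (E(h) = 1/((-⅔ + (⅓)*(-18)) - h) = 1/((-⅔ - 6) - h) = 1/(-20/3 - h))
p = 2060126/9 (p = 229116 - 7*274/9 = 229116 - 1*1918/9 = 229116 - 1918/9 = 2060126/9 ≈ 2.2890e+5)
E(Q) + p = -3/(20 + 3*(-13)) + 2060126/9 = -3/(20 - 39) + 2060126/9 = -3/(-19) + 2060126/9 = -3*(-1/19) + 2060126/9 = 3/19 + 2060126/9 = 39142421/171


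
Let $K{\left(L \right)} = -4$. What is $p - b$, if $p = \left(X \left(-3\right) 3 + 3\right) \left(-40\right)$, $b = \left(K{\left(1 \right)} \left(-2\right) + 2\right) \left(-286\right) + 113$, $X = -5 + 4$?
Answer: $2267$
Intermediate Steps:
$X = -1$
$b = -2747$ ($b = \left(\left(-4\right) \left(-2\right) + 2\right) \left(-286\right) + 113 = \left(8 + 2\right) \left(-286\right) + 113 = 10 \left(-286\right) + 113 = -2860 + 113 = -2747$)
$p = -480$ ($p = \left(\left(-1\right) \left(-3\right) 3 + 3\right) \left(-40\right) = \left(3 \cdot 3 + 3\right) \left(-40\right) = \left(9 + 3\right) \left(-40\right) = 12 \left(-40\right) = -480$)
$p - b = -480 - -2747 = -480 + 2747 = 2267$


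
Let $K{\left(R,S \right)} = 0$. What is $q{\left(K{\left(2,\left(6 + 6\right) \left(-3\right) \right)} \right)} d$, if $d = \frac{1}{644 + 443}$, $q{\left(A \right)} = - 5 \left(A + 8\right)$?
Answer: $- \frac{40}{1087} \approx -0.036799$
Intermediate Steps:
$q{\left(A \right)} = -40 - 5 A$ ($q{\left(A \right)} = - 5 \left(8 + A\right) = -40 - 5 A$)
$d = \frac{1}{1087} \approx 0.00091996$
$q{\left(K{\left(2,\left(6 + 6\right) \left(-3\right) \right)} \right)} d = \left(-40 - 0\right) \frac{1}{1087} = \left(-40 + 0\right) \frac{1}{1087} = \left(-40\right) \frac{1}{1087} = - \frac{40}{1087}$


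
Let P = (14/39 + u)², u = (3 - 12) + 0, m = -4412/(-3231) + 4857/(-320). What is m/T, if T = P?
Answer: -2413510463/13046806720 ≈ -0.18499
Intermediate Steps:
m = -14281127/1033920 (m = -4412*(-1/3231) + 4857*(-1/320) = 4412/3231 - 4857/320 = -14281127/1033920 ≈ -13.813)
u = -9 (u = -9 + 0 = -9)
P = 113569/1521 (P = (14/39 - 9)² = (-337/39)² = 113569/1521 ≈ 74.667)
T = 113569/1521 ≈ 74.667
m/T = -14281127/(1033920*113569/1521) = -14281127/1033920*1521/113569 = -2413510463/13046806720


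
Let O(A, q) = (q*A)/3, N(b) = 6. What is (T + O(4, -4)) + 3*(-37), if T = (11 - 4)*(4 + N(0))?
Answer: -139/3 ≈ -46.333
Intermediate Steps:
O(A, q) = A*q/3 (O(A, q) = (A*q)*(⅓) = A*q/3)
T = 70 (T = (11 - 4)*(4 + 6) = 7*10 = 70)
(T + O(4, -4)) + 3*(-37) = (70 + (⅓)*4*(-4)) + 3*(-37) = (70 - 16/3) - 111 = 194/3 - 111 = -139/3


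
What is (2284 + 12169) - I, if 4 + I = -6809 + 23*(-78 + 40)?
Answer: 22140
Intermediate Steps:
I = -7687 (I = -4 + (-6809 + 23*(-78 + 40)) = -4 + (-6809 + 23*(-38)) = -4 + (-6809 - 874) = -4 - 7683 = -7687)
(2284 + 12169) - I = (2284 + 12169) - 1*(-7687) = 14453 + 7687 = 22140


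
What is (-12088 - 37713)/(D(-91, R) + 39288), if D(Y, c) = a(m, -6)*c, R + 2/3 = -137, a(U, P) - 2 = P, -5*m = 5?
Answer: -149403/119516 ≈ -1.2501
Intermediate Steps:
m = -1 (m = -1/5*5 = -1)
a(U, P) = 2 + P
R = -413/3 (R = -2/3 - 137 = -413/3 ≈ -137.67)
D(Y, c) = -4*c (D(Y, c) = (2 - 6)*c = -4*c)
(-12088 - 37713)/(D(-91, R) + 39288) = (-12088 - 37713)/(-4*(-413/3) + 39288) = -49801/(1652/3 + 39288) = -49801/119516/3 = -49801*3/119516 = -149403/119516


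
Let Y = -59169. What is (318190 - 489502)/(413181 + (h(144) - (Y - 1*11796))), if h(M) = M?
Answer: -28552/80715 ≈ -0.35374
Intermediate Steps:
(318190 - 489502)/(413181 + (h(144) - (Y - 1*11796))) = (318190 - 489502)/(413181 + (144 - (-59169 - 1*11796))) = -171312/(413181 + (144 - (-59169 - 11796))) = -171312/(413181 + (144 - 1*(-70965))) = -171312/(413181 + (144 + 70965)) = -171312/(413181 + 71109) = -171312/484290 = -171312*1/484290 = -28552/80715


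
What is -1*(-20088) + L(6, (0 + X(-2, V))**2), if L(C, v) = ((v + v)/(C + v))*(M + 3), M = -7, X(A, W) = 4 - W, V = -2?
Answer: 140568/7 ≈ 20081.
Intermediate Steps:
L(C, v) = -8*v/(C + v) (L(C, v) = ((v + v)/(C + v))*(-7 + 3) = ((2*v)/(C + v))*(-4) = (2*v/(C + v))*(-4) = -8*v/(C + v))
-1*(-20088) + L(6, (0 + X(-2, V))**2) = -1*(-20088) - 8*(0 + (4 - 1*(-2)))**2/(6 + (0 + (4 - 1*(-2)))**2) = 20088 - 8*(0 + (4 + 2))**2/(6 + (0 + (4 + 2))**2) = 20088 - 8*(0 + 6)**2/(6 + (0 + 6)**2) = 20088 - 8*6**2/(6 + 6**2) = 20088 - 8*36/(6 + 36) = 20088 - 8*36/42 = 20088 - 8*36*1/42 = 20088 - 48/7 = 140568/7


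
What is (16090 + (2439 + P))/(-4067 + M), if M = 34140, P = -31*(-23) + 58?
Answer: 19300/30073 ≈ 0.64177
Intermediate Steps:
P = 771 (P = 713 + 58 = 771)
(16090 + (2439 + P))/(-4067 + M) = (16090 + (2439 + 771))/(-4067 + 34140) = (16090 + 3210)/30073 = 19300*(1/30073) = 19300/30073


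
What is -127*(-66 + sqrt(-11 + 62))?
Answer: 8382 - 127*sqrt(51) ≈ 7475.0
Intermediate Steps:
-127*(-66 + sqrt(-11 + 62)) = -127*(-66 + sqrt(51)) = 8382 - 127*sqrt(51)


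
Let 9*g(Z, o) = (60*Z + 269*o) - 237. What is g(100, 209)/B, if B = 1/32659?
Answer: 2024335456/9 ≈ 2.2493e+8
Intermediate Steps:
g(Z, o) = -79/3 + 20*Z/3 + 269*o/9 (g(Z, o) = ((60*Z + 269*o) - 237)/9 = (-237 + 60*Z + 269*o)/9 = -79/3 + 20*Z/3 + 269*o/9)
B = 1/32659 ≈ 3.0619e-5
g(100, 209)/B = (-79/3 + (20/3)*100 + (269/9)*209)/(1/32659) = (-79/3 + 2000/3 + 56221/9)*32659 = (61984/9)*32659 = 2024335456/9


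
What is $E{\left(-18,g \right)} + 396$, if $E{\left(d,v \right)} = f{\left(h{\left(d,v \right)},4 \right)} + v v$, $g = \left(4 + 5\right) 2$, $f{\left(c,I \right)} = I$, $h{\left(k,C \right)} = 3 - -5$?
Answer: $724$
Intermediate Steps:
$h{\left(k,C \right)} = 8$ ($h{\left(k,C \right)} = 3 + 5 = 8$)
$g = 18$ ($g = 9 \cdot 2 = 18$)
$E{\left(d,v \right)} = 4 + v^{2}$ ($E{\left(d,v \right)} = 4 + v v = 4 + v^{2}$)
$E{\left(-18,g \right)} + 396 = \left(4 + 18^{2}\right) + 396 = \left(4 + 324\right) + 396 = 328 + 396 = 724$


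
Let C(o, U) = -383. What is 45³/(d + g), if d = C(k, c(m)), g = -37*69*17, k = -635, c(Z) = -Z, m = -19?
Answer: -91125/43784 ≈ -2.0812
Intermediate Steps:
g = -43401 (g = -2553*17 = -43401)
d = -383
45³/(d + g) = 45³/(-383 - 43401) = 91125/(-43784) = 91125*(-1/43784) = -91125/43784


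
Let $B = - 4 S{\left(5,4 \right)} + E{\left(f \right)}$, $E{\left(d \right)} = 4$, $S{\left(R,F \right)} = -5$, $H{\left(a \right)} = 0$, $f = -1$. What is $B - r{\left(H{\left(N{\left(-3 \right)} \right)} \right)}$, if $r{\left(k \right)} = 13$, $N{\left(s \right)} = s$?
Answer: $11$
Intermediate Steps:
$B = 24$ ($B = \left(-4\right) \left(-5\right) + 4 = 20 + 4 = 24$)
$B - r{\left(H{\left(N{\left(-3 \right)} \right)} \right)} = 24 - 13 = 11$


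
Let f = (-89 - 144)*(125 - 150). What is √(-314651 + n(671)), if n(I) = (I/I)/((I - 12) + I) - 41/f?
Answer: I*√30216506312804798/309890 ≈ 560.94*I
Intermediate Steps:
f = 5825 (f = -233*(-25) = 5825)
n(I) = -41/5825 + 1/(-12 + 2*I) (n(I) = (I/I)/((I - 12) + I) - 41/5825 = 1/((-12 + I) + I) - 41*1/5825 = 1/(-12 + 2*I) - 41/5825 = -41/5825 + 1/(-12 + 2*I))
√(-314651 + n(671)) = √(-314651 + (6317 - 82*671)/(11650*(-6 + 671))) = √(-314651 + (1/11650)*(6317 - 55022)/665) = √(-314651 + (1/11650)*(1/665)*(-48705)) = √(-314651 - 9741/1549450) = √(-487536001691/1549450) = I*√30216506312804798/309890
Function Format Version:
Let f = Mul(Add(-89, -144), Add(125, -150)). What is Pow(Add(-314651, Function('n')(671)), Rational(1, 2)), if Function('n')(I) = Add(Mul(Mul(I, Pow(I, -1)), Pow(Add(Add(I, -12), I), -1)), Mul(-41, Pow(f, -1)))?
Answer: Mul(Rational(1, 309890), I, Pow(30216506312804798, Rational(1, 2))) ≈ Mul(560.94, I)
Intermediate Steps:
f = 5825 (f = Mul(-233, -25) = 5825)
Function('n')(I) = Add(Rational(-41, 5825), Pow(Add(-12, Mul(2, I)), -1)) (Function('n')(I) = Add(Mul(Mul(I, Pow(I, -1)), Pow(Add(Add(I, -12), I), -1)), Mul(-41, Pow(5825, -1))) = Add(Mul(1, Pow(Add(Add(-12, I), I), -1)), Mul(-41, Rational(1, 5825))) = Add(Mul(1, Pow(Add(-12, Mul(2, I)), -1)), Rational(-41, 5825)) = Add(Pow(Add(-12, Mul(2, I)), -1), Rational(-41, 5825)) = Add(Rational(-41, 5825), Pow(Add(-12, Mul(2, I)), -1)))
Pow(Add(-314651, Function('n')(671)), Rational(1, 2)) = Pow(Add(-314651, Mul(Rational(1, 11650), Pow(Add(-6, 671), -1), Add(6317, Mul(-82, 671)))), Rational(1, 2)) = Pow(Add(-314651, Mul(Rational(1, 11650), Pow(665, -1), Add(6317, -55022))), Rational(1, 2)) = Pow(Add(-314651, Mul(Rational(1, 11650), Rational(1, 665), -48705)), Rational(1, 2)) = Pow(Add(-314651, Rational(-9741, 1549450)), Rational(1, 2)) = Pow(Rational(-487536001691, 1549450), Rational(1, 2)) = Mul(Rational(1, 309890), I, Pow(30216506312804798, Rational(1, 2)))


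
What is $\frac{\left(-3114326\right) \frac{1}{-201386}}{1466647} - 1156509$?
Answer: $- \frac{170794505516281676}{147681086371} \approx -1.1565 \cdot 10^{6}$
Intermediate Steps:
$\frac{\left(-3114326\right) \frac{1}{-201386}}{1466647} - 1156509 = \left(-3114326\right) \left(- \frac{1}{201386}\right) \frac{1}{1466647} - 1156509 = \frac{1557163}{100693} \cdot \frac{1}{1466647} - 1156509 = \frac{1557163}{147681086371} - 1156509 = - \frac{170794505516281676}{147681086371}$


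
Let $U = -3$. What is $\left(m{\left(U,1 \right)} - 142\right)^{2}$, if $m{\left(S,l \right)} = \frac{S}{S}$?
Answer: $19881$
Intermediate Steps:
$m{\left(S,l \right)} = 1$
$\left(m{\left(U,1 \right)} - 142\right)^{2} = \left(1 - 142\right)^{2} = \left(-141\right)^{2} = 19881$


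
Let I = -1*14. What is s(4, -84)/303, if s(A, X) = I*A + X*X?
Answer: 7000/303 ≈ 23.102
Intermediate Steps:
I = -14
s(A, X) = X² - 14*A (s(A, X) = -14*A + X*X = -14*A + X² = X² - 14*A)
s(4, -84)/303 = ((-84)² - 14*4)/303 = (7056 - 56)*(1/303) = 7000*(1/303) = 7000/303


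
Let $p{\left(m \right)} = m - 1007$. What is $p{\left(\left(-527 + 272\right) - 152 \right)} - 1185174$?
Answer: $-1186588$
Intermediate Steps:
$p{\left(m \right)} = -1007 + m$
$p{\left(\left(-527 + 272\right) - 152 \right)} - 1185174 = \left(-1007 + \left(\left(-527 + 272\right) - 152\right)\right) - 1185174 = \left(-1007 - 407\right) - 1185174 = -1414 - 1185174 = -1186588$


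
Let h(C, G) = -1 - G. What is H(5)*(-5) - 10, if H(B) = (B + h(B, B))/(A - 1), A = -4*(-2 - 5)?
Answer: -265/27 ≈ -9.8148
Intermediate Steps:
A = 28 (A = -4*(-7) = 28)
H(B) = -1/27 (H(B) = (B + (-1 - B))/(28 - 1) = -1/27)
H(5)*(-5) - 10 = -1/27*(-5) - 10 = 5/27 - 10 = -265/27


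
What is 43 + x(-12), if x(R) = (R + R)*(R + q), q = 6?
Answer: 187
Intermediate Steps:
x(R) = 2*R*(6 + R) (x(R) = (R + R)*(R + 6) = (2*R)*(6 + R) = 2*R*(6 + R))
43 + x(-12) = 43 + 2*(-12)*(6 - 12) = 43 + 2*(-12)*(-6) = 43 + 144 = 187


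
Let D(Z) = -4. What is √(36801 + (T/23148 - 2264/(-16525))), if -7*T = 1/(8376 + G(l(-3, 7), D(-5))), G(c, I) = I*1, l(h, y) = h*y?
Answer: √104840011295952395258193151/53374388340 ≈ 191.84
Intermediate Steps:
G(c, I) = I
T = -1/58604 (T = -1/(7*(8376 - 4)) = -⅐/8372 = -⅐*1/8372 = -1/58604 ≈ -1.7064e-5)
√(36801 + (T/23148 - 2264/(-16525))) = √(36801 + (-1/58604/23148 - 2264/(-16525))) = √(36801 + (-1/58604*1/23148 - 2264*(-1/16525))) = √(36801 + (-1/1356565392 + 2264/16525)) = √(36801 + 3071264030963/22417243102800) = √(824980034690173763/22417243102800) = √104840011295952395258193151/53374388340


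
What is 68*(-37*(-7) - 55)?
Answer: 13872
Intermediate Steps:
68*(-37*(-7) - 55) = 68*(259 - 55) = 68*204 = 13872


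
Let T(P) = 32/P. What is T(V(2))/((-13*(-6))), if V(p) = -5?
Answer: -16/195 ≈ -0.082051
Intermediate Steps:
T(V(2))/((-13*(-6))) = (32/(-5))/((-13*(-6))) = (32*(-1/5))/78 = -32/5*1/78 = -16/195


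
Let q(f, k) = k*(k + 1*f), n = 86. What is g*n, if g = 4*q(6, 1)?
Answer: 2408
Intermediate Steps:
q(f, k) = k*(f + k) (q(f, k) = k*(k + f) = k*(f + k))
g = 28 (g = 4*(1*(6 + 1)) = 4*(1*7) = 4*7 = 28)
g*n = 28*86 = 2408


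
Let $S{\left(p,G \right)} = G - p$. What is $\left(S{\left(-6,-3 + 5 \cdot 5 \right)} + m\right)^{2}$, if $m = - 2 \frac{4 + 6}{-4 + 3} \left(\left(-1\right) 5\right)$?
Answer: $5184$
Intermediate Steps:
$m = -100$ ($m = - 2 \frac{10}{-1} \left(-5\right) = - 2 \cdot 10 \left(-1\right) \left(-5\right) = \left(-2\right) \left(-10\right) \left(-5\right) = 20 \left(-5\right) = -100$)
$\left(S{\left(-6,-3 + 5 \cdot 5 \right)} + m\right)^{2} = \left(\left(\left(-3 + 5 \cdot 5\right) - -6\right) - 100\right)^{2} = \left(\left(\left(-3 + 25\right) + 6\right) - 100\right)^{2} = \left(\left(22 + 6\right) - 100\right)^{2} = \left(28 - 100\right)^{2} = \left(-72\right)^{2} = 5184$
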